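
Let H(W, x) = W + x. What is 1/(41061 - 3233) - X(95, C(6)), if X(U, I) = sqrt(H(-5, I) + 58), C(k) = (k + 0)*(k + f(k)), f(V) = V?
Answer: 1/37828 - 5*sqrt(5) ≈ -11.180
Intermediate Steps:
C(k) = 2*k**2 (C(k) = (k + 0)*(k + k) = k*(2*k) = 2*k**2)
X(U, I) = sqrt(53 + I) (X(U, I) = sqrt((-5 + I) + 58) = sqrt(53 + I))
1/(41061 - 3233) - X(95, C(6)) = 1/(41061 - 3233) - sqrt(53 + 2*6**2) = 1/37828 - sqrt(53 + 2*36) = 1/37828 - sqrt(53 + 72) = 1/37828 - sqrt(125) = 1/37828 - 5*sqrt(5)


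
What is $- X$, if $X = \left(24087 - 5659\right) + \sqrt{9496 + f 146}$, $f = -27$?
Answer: $-18428 - \sqrt{5554} \approx -18503.0$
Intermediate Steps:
$X = 18428 + \sqrt{5554}$ ($X = \left(24087 - 5659\right) + \sqrt{9496 - 3942} = 18428 + \sqrt{9496 - 3942} = 18428 + \sqrt{5554} \approx 18503.0$)
$- X = - (18428 + \sqrt{5554}) = -18428 - \sqrt{5554}$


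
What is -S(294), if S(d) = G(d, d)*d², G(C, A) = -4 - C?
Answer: 25757928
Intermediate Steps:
S(d) = d²*(-4 - d) (S(d) = (-4 - d)*d² = d²*(-4 - d))
-S(294) = -294²*(-4 - 1*294) = -86436*(-4 - 294) = -86436*(-298) = -1*(-25757928) = 25757928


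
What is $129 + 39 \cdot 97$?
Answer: $3912$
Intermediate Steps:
$129 + 39 \cdot 97 = 129 + 3783 = 3912$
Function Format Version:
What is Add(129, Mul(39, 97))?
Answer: 3912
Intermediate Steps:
Add(129, Mul(39, 97)) = Add(129, 3783) = 3912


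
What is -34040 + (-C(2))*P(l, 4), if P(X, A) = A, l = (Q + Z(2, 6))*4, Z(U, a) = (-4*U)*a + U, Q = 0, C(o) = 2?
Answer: -34048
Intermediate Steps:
Z(U, a) = U - 4*U*a (Z(U, a) = -4*U*a + U = U - 4*U*a)
l = -184 (l = (0 + 2*(1 - 4*6))*4 = (0 + 2*(1 - 24))*4 = (0 + 2*(-23))*4 = (0 - 46)*4 = -46*4 = -184)
-34040 + (-C(2))*P(l, 4) = -34040 - 1*2*4 = -34040 - 2*4 = -34040 - 8 = -34048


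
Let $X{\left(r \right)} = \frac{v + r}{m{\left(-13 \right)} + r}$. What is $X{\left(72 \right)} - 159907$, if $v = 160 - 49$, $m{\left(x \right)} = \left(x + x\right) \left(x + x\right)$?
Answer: $- \frac{119610253}{748} \approx -1.5991 \cdot 10^{5}$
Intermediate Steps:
$m{\left(x \right)} = 4 x^{2}$ ($m{\left(x \right)} = 2 x 2 x = 4 x^{2}$)
$v = 111$ ($v = 160 - 49 = 111$)
$X{\left(r \right)} = \frac{111 + r}{676 + r}$ ($X{\left(r \right)} = \frac{111 + r}{4 \left(-13\right)^{2} + r} = \frac{111 + r}{4 \cdot 169 + r} = \frac{111 + r}{676 + r}$)
$X{\left(72 \right)} - 159907 = \frac{111 + 72}{676 + 72} - 159907 = \frac{1}{748} \cdot 183 - 159907 = \frac{183}{748} - 159907 = - \frac{119610253}{748}$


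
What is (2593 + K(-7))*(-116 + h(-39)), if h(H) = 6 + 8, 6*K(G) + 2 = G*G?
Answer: -265285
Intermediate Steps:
K(G) = -⅓ + G²/6 (K(G) = -⅓ + (G*G)/6 = -⅓ + G²/6)
h(H) = 14
(2593 + K(-7))*(-116 + h(-39)) = (2593 + (-⅓ + (⅙)*(-7)²))*(-116 + 14) = (2593 + (-⅓ + (⅙)*49))*(-102) = (2593 + (-⅓ + 49/6))*(-102) = (2593 + 47/6)*(-102) = (15605/6)*(-102) = -265285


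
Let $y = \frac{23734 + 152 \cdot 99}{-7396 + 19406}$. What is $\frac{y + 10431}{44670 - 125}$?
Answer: $\frac{62657546}{267492725} \approx 0.23424$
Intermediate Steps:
$y = \frac{19391}{6005}$ ($y = \frac{23734 + 15048}{12010} = 38782 \cdot \frac{1}{12010} = \frac{19391}{6005} \approx 3.2291$)
$\frac{y + 10431}{44670 - 125} = \frac{\frac{19391}{6005} + 10431}{44670 - 125} = \frac{62657546}{6005 \cdot 44545} = \frac{62657546}{6005} \cdot \frac{1}{44545} = \frac{62657546}{267492725}$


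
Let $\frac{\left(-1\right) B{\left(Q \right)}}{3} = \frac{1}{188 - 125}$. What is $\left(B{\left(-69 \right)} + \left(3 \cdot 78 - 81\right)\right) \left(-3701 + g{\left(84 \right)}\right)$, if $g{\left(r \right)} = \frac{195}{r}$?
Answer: $- \frac{27720363}{49} \approx -5.6572 \cdot 10^{5}$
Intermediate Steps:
$B{\left(Q \right)} = - \frac{1}{21}$ ($B{\left(Q \right)} = - \frac{3}{188 - 125} = - \frac{3}{63} = \left(-3\right) \frac{1}{63} = - \frac{1}{21}$)
$\left(B{\left(-69 \right)} + \left(3 \cdot 78 - 81\right)\right) \left(-3701 + g{\left(84 \right)}\right) = \left(- \frac{1}{21} + \left(3 \cdot 78 - 81\right)\right) \left(-3701 + \frac{195}{84}\right) = \left(- \frac{1}{21} + \left(234 - 81\right)\right) \left(-3701 + 195 \cdot \frac{1}{84}\right) = \left(- \frac{1}{21} + 153\right) \left(-3701 + \frac{65}{28}\right) = \frac{3212}{21} \left(- \frac{103563}{28}\right) = - \frac{27720363}{49}$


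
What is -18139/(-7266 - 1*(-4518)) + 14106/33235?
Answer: 641612953/91329780 ≈ 7.0252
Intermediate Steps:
-18139/(-7266 - 1*(-4518)) + 14106/33235 = -18139/(-7266 + 4518) + 14106*(1/33235) = -18139/(-2748) + 14106/33235 = -18139*(-1/2748) + 14106/33235 = 18139/2748 + 14106/33235 = 641612953/91329780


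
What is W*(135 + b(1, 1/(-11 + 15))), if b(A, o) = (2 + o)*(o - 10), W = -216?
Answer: -48843/2 ≈ -24422.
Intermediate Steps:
b(A, o) = (-10 + o)*(2 + o) (b(A, o) = (2 + o)*(-10 + o) = (-10 + o)*(2 + o))
W*(135 + b(1, 1/(-11 + 15))) = -216*(135 + (-20 + (1/(-11 + 15))**2 - 8/(-11 + 15))) = -216*(135 + (-20 + (1/4)**2 - 8/4)) = -216*(135 + (-20 + (1/4)**2 - 8*1/4)) = -216*(135 + (-20 + 1/16 - 2)) = -216*(135 - 351/16) = -216*1809/16 = -48843/2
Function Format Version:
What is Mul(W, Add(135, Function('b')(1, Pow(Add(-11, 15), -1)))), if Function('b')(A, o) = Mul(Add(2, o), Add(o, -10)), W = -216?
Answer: Rational(-48843, 2) ≈ -24422.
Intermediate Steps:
Function('b')(A, o) = Mul(Add(-10, o), Add(2, o)) (Function('b')(A, o) = Mul(Add(2, o), Add(-10, o)) = Mul(Add(-10, o), Add(2, o)))
Mul(W, Add(135, Function('b')(1, Pow(Add(-11, 15), -1)))) = Mul(-216, Add(135, Add(-20, Pow(Pow(Add(-11, 15), -1), 2), Mul(-8, Pow(Add(-11, 15), -1))))) = Mul(-216, Add(135, Add(-20, Pow(Pow(4, -1), 2), Mul(-8, Pow(4, -1))))) = Mul(-216, Add(135, Add(-20, Pow(Rational(1, 4), 2), Mul(-8, Rational(1, 4))))) = Mul(-216, Add(135, Add(-20, Rational(1, 16), -2))) = Mul(-216, Add(135, Rational(-351, 16))) = Mul(-216, Rational(1809, 16)) = Rational(-48843, 2)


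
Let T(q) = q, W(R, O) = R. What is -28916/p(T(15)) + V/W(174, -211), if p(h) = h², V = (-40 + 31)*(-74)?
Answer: -813589/6525 ≈ -124.69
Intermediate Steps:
V = 666 (V = -9*(-74) = 666)
-28916/p(T(15)) + V/W(174, -211) = -28916/(15²) + 666/174 = -28916/225 + 666*(1/174) = -28916*1/225 + 111/29 = -28916/225 + 111/29 = -813589/6525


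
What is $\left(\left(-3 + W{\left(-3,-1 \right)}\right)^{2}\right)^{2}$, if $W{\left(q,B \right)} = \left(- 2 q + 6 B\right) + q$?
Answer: $1296$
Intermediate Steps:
$W{\left(q,B \right)} = - q + 6 B$
$\left(\left(-3 + W{\left(-3,-1 \right)}\right)^{2}\right)^{2} = \left(\left(-3 + \left(\left(-1\right) \left(-3\right) + 6 \left(-1\right)\right)\right)^{2}\right)^{2} = \left(\left(-3 + \left(3 - 6\right)\right)^{2}\right)^{2} = \left(\left(-3 - 3\right)^{2}\right)^{2} = \left(\left(-6\right)^{2}\right)^{2} = 36^{2} = 1296$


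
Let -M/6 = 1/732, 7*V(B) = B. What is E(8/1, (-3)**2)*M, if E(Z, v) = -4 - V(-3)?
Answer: 25/854 ≈ 0.029274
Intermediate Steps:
V(B) = B/7
E(Z, v) = -25/7 (E(Z, v) = -4 - (-3)/7 = -4 - 1*(-3/7) = -4 + 3/7 = -25/7)
M = -1/122 (M = -6/732 = -6*1/732 = -1/122 ≈ -0.0081967)
E(8/1, (-3)**2)*M = -25/7*(-1/122) = 25/854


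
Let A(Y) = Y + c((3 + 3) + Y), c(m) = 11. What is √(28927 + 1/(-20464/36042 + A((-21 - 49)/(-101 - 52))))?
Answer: 2*√724398389403032134/10008439 ≈ 170.08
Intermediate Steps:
A(Y) = 11 + Y (A(Y) = Y + 11 = 11 + Y)
√(28927 + 1/(-20464/36042 + A((-21 - 49)/(-101 - 52)))) = √(28927 + 1/(-20464/36042 + (11 + (-21 - 49)/(-101 - 52)))) = √(28927 + 1/(-20464*1/36042 + (11 - 70/(-153)))) = √(28927 + 1/(-10232/18021 + (11 - 70*(-1/153)))) = √(28927 + 1/(-10232/18021 + (11 + 70/153))) = √(28927 + 1/(-10232/18021 + 1753/153)) = √(28927 + 1/(10008439/919071)) = √(28927 + 919071/10008439) = √(289515034024/10008439) = 2*√724398389403032134/10008439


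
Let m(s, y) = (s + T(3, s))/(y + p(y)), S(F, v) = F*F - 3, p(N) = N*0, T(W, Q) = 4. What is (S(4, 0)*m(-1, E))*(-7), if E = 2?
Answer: -273/2 ≈ -136.50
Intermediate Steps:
p(N) = 0
S(F, v) = -3 + F² (S(F, v) = F² - 3 = -3 + F²)
m(s, y) = (4 + s)/y (m(s, y) = (s + 4)/(y + 0) = (4 + s)/y)
(S(4, 0)*m(-1, E))*(-7) = ((-3 + 4²)*((4 - 1)/2))*(-7) = ((-3 + 16)*((½)*3))*(-7) = (13*(3/2))*(-7) = (39/2)*(-7) = -273/2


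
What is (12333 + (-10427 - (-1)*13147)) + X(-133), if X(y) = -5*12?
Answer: 14993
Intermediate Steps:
X(y) = -60
(12333 + (-10427 - (-1)*13147)) + X(-133) = (12333 + (-10427 - (-1)*13147)) - 60 = (12333 + (-10427 - 1*(-13147))) - 60 = (12333 + (-10427 + 13147)) - 60 = (12333 + 2720) - 60 = 15053 - 60 = 14993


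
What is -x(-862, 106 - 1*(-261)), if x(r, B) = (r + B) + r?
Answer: 1357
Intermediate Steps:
x(r, B) = B + 2*r (x(r, B) = (B + r) + r = B + 2*r)
-x(-862, 106 - 1*(-261)) = -((106 - 1*(-261)) + 2*(-862)) = -((106 + 261) - 1724) = -(367 - 1724) = -1*(-1357) = 1357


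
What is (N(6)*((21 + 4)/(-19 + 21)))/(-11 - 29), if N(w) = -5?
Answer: 25/16 ≈ 1.5625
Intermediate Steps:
(N(6)*((21 + 4)/(-19 + 21)))/(-11 - 29) = (-5*(21 + 4)/(-19 + 21))/(-11 - 29) = -125/2/(-40) = -125/2*(-1/40) = 25/16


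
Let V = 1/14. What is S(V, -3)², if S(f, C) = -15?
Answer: 225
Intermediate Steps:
V = 1/14 ≈ 0.071429
S(V, -3)² = (-15)² = 225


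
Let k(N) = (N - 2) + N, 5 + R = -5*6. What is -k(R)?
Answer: 72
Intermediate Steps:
R = -35 (R = -5 - 5*6 = -5 - 30 = -35)
k(N) = -2 + 2*N (k(N) = (-2 + N) + N = -2 + 2*N)
-k(R) = -(-2 + 2*(-35)) = -(-2 - 70) = -1*(-72) = 72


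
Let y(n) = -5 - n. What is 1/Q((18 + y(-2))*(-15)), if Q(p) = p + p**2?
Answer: 1/50400 ≈ 1.9841e-5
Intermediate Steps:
1/Q((18 + y(-2))*(-15)) = 1/(((18 + (-5 - 1*(-2)))*(-15))*(1 + (18 + (-5 - 1*(-2)))*(-15))) = 1/(((18 + (-5 + 2))*(-15))*(1 + (18 + (-5 + 2))*(-15))) = 1/(((18 - 3)*(-15))*(1 + (18 - 3)*(-15))) = 1/((15*(-15))*(1 + 15*(-15))) = 1/(-225*(1 - 225)) = 1/(-225*(-224)) = 1/50400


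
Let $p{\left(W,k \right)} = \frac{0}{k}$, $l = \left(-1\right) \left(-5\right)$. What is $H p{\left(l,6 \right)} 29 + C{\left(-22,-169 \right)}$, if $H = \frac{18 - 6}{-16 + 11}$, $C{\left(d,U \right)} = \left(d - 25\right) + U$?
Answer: $-216$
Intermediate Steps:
$l = 5$
$p{\left(W,k \right)} = 0$
$C{\left(d,U \right)} = -25 + U + d$ ($C{\left(d,U \right)} = \left(-25 + d\right) + U = -25 + U + d$)
$H = - \frac{12}{5}$ ($H = \frac{12}{-5} = 12 \left(- \frac{1}{5}\right) = - \frac{12}{5} \approx -2.4$)
$H p{\left(l,6 \right)} 29 + C{\left(-22,-169 \right)} = \left(- \frac{12}{5}\right) 0 \cdot 29 - 216 = 0 \cdot 29 - 216 = 0 - 216 = -216$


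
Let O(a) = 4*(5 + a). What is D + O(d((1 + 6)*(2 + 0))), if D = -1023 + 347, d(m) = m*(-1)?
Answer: -712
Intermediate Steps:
d(m) = -m
D = -676
O(a) = 20 + 4*a
D + O(d((1 + 6)*(2 + 0))) = -676 + (20 + 4*(-(1 + 6)*(2 + 0))) = -676 + (20 + 4*(-7*2)) = -676 + (20 + 4*(-1*14)) = -676 + (20 + 4*(-14)) = -676 + (20 - 56) = -676 - 36 = -712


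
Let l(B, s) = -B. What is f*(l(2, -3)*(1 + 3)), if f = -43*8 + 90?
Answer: 2032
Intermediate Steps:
f = -254 (f = -344 + 90 = -254)
f*(l(2, -3)*(1 + 3)) = -254*(-1*2)*(1 + 3) = -(-508)*4 = -254*(-8) = 2032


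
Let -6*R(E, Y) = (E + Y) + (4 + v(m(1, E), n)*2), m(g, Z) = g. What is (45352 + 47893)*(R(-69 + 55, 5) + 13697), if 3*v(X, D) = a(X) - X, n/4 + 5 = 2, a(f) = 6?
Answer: 22989647995/18 ≈ 1.2772e+9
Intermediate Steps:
n = -12 (n = -20 + 4*2 = -20 + 8 = -12)
v(X, D) = 2 - X/3 (v(X, D) = (6 - X)/3 = 2 - X/3)
R(E, Y) = -11/9 - E/6 - Y/6 (R(E, Y) = -((E + Y) + (4 + (2 - ⅓*1)*2))/6 = -((E + Y) + (4 + (2 - ⅓)*2))/6 = -((E + Y) + (4 + (5/3)*2))/6 = -((E + Y) + (4 + 10/3))/6 = -((E + Y) + 22/3)/6 = -(22/3 + E + Y)/6 = -11/9 - E/6 - Y/6)
(45352 + 47893)*(R(-69 + 55, 5) + 13697) = (45352 + 47893)*((-11/9 - (-69 + 55)/6 - ⅙*5) + 13697) = 93245*((-11/9 - ⅙*(-14) - ⅚) + 13697) = 93245*((-11/9 + 7/3 - ⅚) + 13697) = 93245*(5/18 + 13697) = 93245*(246551/18) = 22989647995/18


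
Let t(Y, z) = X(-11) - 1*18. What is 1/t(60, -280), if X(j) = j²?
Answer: 1/103 ≈ 0.0097087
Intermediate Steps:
t(Y, z) = 103 (t(Y, z) = (-11)² - 1*18 = 121 - 18 = 103)
1/t(60, -280) = 1/103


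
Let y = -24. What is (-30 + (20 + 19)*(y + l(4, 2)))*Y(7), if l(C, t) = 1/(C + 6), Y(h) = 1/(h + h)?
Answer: -9621/140 ≈ -68.721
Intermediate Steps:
Y(h) = 1/(2*h)
l(C, t) = 1/(6 + C)
(-30 + (20 + 19)*(y + l(4, 2)))*Y(7) = (-30 + (20 + 19)*(-24 + 1/(6 + 4)))*((½)/7) = (-30 + 39*(-24 + 1/10))*((½)*(⅐)) = (-30 + 39*(-24 + ⅒))*(1/14) = (-30 + 39*(-239/10))*(1/14) = (-30 - 9321/10)*(1/14) = -9621/10*1/14 = -9621/140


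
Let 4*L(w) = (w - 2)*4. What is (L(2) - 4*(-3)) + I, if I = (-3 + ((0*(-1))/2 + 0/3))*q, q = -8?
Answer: 36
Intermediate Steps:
L(w) = -2 + w (L(w) = ((w - 2)*4)/4 = ((-2 + w)*4)/4 = (-8 + 4*w)/4 = -2 + w)
I = 24 (I = (-3 + ((0*(-1))/2 + 0/3))*(-8) = (-3 + (0*(½) + 0*(⅓)))*(-8) = (-3 + (0 + 0))*(-8) = (-3 + 0)*(-8) = -3*(-8) = 24)
(L(2) - 4*(-3)) + I = ((-2 + 2) - 4*(-3)) + 24 = (0 + 12) + 24 = 12 + 24 = 36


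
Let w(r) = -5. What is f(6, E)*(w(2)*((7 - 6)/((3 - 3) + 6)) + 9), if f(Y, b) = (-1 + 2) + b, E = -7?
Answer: -49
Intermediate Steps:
f(Y, b) = 1 + b
f(6, E)*(w(2)*((7 - 6)/((3 - 3) + 6)) + 9) = (1 - 7)*(-5*(7 - 6)/((3 - 3) + 6) + 9) = -6*(-5/(0 + 6) + 9) = -6*(-5/6 + 9) = -6*49/6 = -49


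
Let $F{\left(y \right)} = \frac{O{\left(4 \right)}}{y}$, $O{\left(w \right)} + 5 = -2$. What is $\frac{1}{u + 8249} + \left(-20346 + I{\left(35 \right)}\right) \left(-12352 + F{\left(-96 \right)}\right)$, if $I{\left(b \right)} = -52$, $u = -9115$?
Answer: $\frac{5236624586071}{20784} \approx 2.5195 \cdot 10^{8}$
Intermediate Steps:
$O{\left(w \right)} = -7$ ($O{\left(w \right)} = -5 - 2 = -7$)
$F{\left(y \right)} = - \frac{7}{y}$
$\frac{1}{u + 8249} + \left(-20346 + I{\left(35 \right)}\right) \left(-12352 + F{\left(-96 \right)}\right) = \frac{1}{-9115 + 8249} + \left(-20346 - 52\right) \left(-12352 - \frac{7}{-96}\right) = \frac{1}{-866} - 20398 \left(-12352 - - \frac{7}{96}\right) = - \frac{1}{866} - 20398 \left(-12352 + \frac{7}{96}\right) = - \frac{1}{866} - - \frac{12093821215}{48} = - \frac{1}{866} + \frac{12093821215}{48} = \frac{5236624586071}{20784}$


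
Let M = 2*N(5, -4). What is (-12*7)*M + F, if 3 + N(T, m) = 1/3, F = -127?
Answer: 321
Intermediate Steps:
N(T, m) = -8/3 (N(T, m) = -3 + 1/3 = -8/3)
M = -16/3 (M = 2*(-8/3) = -16/3 ≈ -5.3333)
(-12*7)*M + F = -12*7*(-16/3) - 127 = -84*(-16/3) - 127 = 448 - 127 = 321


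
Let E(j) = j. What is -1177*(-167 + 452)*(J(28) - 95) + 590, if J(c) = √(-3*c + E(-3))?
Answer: 31867865 - 335445*I*√87 ≈ 3.1868e+7 - 3.1288e+6*I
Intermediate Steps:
J(c) = √(-3 - 3*c) (J(c) = √(-3*c - 3) = √(-3 - 3*c))
-1177*(-167 + 452)*(J(28) - 95) + 590 = -1177*(-167 + 452)*(√(-3 - 3*28) - 95) + 590 = -335445*(√(-3 - 84) - 95) + 590 = -335445*(√(-87) - 95) + 590 = -335445*(I*√87 - 95) + 590 = -335445*(-95 + I*√87) + 590 = -1177*(-27075 + 285*I*√87) + 590 = (31867275 - 335445*I*√87) + 590 = 31867865 - 335445*I*√87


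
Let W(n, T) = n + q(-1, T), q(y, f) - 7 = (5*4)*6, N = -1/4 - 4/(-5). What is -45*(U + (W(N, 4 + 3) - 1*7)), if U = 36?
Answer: -28179/4 ≈ -7044.8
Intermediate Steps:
N = 11/20 (N = -1*1/4 - 4*(-1/5) = -1/4 + 4/5 = 11/20 ≈ 0.55000)
q(y, f) = 127 (q(y, f) = 7 + (5*4)*6 = 7 + 20*6 = 7 + 120 = 127)
W(n, T) = 127 + n (W(n, T) = n + 127 = 127 + n)
-45*(U + (W(N, 4 + 3) - 1*7)) = -45*(36 + ((127 + 11/20) - 1*7)) = -45*(36 + (2551/20 - 7)) = -45*(36 + 2411/20) = -45*3131/20 = -28179/4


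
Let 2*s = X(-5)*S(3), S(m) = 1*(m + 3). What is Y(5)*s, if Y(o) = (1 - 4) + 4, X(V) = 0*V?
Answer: 0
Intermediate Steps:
X(V) = 0
Y(o) = 1 (Y(o) = -3 + 4 = 1)
S(m) = 3 + m (S(m) = 1*(3 + m) = 3 + m)
s = 0 (s = (0*(3 + 3))/2 = (0*6)/2 = (½)*0 = 0)
Y(5)*s = 1*0 = 0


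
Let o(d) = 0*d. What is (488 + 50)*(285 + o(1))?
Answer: 153330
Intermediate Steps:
o(d) = 0
(488 + 50)*(285 + o(1)) = (488 + 50)*(285 + 0) = 538*285 = 153330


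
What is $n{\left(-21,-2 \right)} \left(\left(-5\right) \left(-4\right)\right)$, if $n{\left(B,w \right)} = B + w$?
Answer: $-460$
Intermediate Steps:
$n{\left(-21,-2 \right)} \left(\left(-5\right) \left(-4\right)\right) = \left(-21 - 2\right) \left(\left(-5\right) \left(-4\right)\right) = \left(-23\right) 20 = -460$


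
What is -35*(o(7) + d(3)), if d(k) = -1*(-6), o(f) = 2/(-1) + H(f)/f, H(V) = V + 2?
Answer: -185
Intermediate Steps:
H(V) = 2 + V
o(f) = -2 + (2 + f)/f (o(f) = 2/(-1) + (2 + f)/f = 2*(-1) + (2 + f)/f = -2 + (2 + f)/f)
d(k) = 6
-35*(o(7) + d(3)) = -35*((2 - 1*7)/7 + 6) = -35*((2 - 7)/7 + 6) = -35*((⅐)*(-5) + 6) = -35*(-5/7 + 6) = -35*37/7 = -1*185 = -185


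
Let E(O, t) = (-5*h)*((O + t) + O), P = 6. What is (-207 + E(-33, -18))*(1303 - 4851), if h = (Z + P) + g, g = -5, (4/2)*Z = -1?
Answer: -10644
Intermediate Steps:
Z = -½ (Z = (½)*(-1) = -½ ≈ -0.50000)
h = ½ (h = (-½ + 6) - 5 = 11/2 - 5 = ½ ≈ 0.50000)
E(O, t) = -5*O - 5*t/2 (E(O, t) = (-5*½)*((O + t) + O) = -5*(t + 2*O)/2 = -5*O - 5*t/2)
(-207 + E(-33, -18))*(1303 - 4851) = (-207 + (-5*(-33) - 5/2*(-18)))*(1303 - 4851) = (-207 + (165 + 45))*(-3548) = (-207 + 210)*(-3548) = 3*(-3548) = -10644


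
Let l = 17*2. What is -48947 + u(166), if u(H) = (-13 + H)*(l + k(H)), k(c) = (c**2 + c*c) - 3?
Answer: 8387932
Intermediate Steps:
l = 34
k(c) = -3 + 2*c**2 (k(c) = (c**2 + c**2) - 3 = 2*c**2 - 3 = -3 + 2*c**2)
u(H) = (-13 + H)*(31 + 2*H**2) (u(H) = (-13 + H)*(34 + (-3 + 2*H**2)) = (-13 + H)*(31 + 2*H**2))
-48947 + u(166) = -48947 + (-403 - 26*166**2 + 2*166**3 + 31*166) = -48947 + (-403 - 26*27556 + 2*4574296 + 5146) = -48947 + (-403 - 716456 + 9148592 + 5146) = -48947 + 8436879 = 8387932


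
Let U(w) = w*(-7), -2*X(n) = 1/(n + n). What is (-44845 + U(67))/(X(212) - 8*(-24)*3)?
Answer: -38426272/488447 ≈ -78.670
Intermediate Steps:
X(n) = -1/(4*n) (X(n) = -1/(2*(n + n)) = -1/(2*n)/2 = -1/(4*n))
U(w) = -7*w
(-44845 + U(67))/(X(212) - 8*(-24)*3) = (-44845 - 7*67)/(-¼/212 - 8*(-24)*3) = (-44845 - 469)/(-¼*1/212 + 192*3) = -45314/(-1/848 + 576) = -45314/488447/848 = -45314*848/488447 = -38426272/488447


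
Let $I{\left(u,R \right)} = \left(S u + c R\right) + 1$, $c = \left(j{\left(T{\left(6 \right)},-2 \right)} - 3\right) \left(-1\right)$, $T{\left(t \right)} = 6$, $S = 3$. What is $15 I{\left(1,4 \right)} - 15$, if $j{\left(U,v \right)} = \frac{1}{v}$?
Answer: $255$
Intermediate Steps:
$c = \frac{7}{2}$ ($c = \left(\frac{1}{-2} - 3\right) \left(-1\right) = \left(- \frac{1}{2} - 3\right) \left(-1\right) = \left(- \frac{7}{2}\right) \left(-1\right) = \frac{7}{2} \approx 3.5$)
$I{\left(u,R \right)} = 1 + 3 u + \frac{7 R}{2}$ ($I{\left(u,R \right)} = \left(3 u + \frac{7 R}{2}\right) + 1 = 1 + 3 u + \frac{7 R}{2}$)
$15 I{\left(1,4 \right)} - 15 = 15 \left(1 + 3 \cdot 1 + \frac{7}{2} \cdot 4\right) - 15 = 15 \left(1 + 3 + 14\right) - 15 = 15 \cdot 18 - 15 = 270 - 15 = 255$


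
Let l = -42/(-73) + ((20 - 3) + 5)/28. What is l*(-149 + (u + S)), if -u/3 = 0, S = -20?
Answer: -235079/1022 ≈ -230.02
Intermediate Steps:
u = 0 (u = -3*0 = 0)
l = 1391/1022 (l = -42*(-1/73) + (17 + 5)*(1/28) = 42/73 + 22*(1/28) = 42/73 + 11/14 = 1391/1022 ≈ 1.3611)
l*(-149 + (u + S)) = 1391*(-149 + (0 - 20))/1022 = 1391*(-149 - 20)/1022 = (1391/1022)*(-169) = -235079/1022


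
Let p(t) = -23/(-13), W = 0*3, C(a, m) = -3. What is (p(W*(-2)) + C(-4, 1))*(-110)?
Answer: 1760/13 ≈ 135.38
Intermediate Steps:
W = 0
p(t) = 23/13 (p(t) = -23*(-1/13) = 23/13)
(p(W*(-2)) + C(-4, 1))*(-110) = (23/13 - 3)*(-110) = -16/13*(-110) = 1760/13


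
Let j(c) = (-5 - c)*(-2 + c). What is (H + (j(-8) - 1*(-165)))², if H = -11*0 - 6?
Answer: 16641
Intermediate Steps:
H = -6 (H = 0 - 6 = -6)
(H + (j(-8) - 1*(-165)))² = (-6 + ((10 - 1*(-8)² - 3*(-8)) - 1*(-165)))² = (-6 + ((10 - 1*64 + 24) + 165))² = (-6 + ((10 - 64 + 24) + 165))² = (-6 + (-30 + 165))² = (-6 + 135)² = 129² = 16641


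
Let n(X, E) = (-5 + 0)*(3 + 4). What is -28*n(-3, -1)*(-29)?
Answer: -28420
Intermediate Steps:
n(X, E) = -35 (n(X, E) = -5*7 = -35)
-28*n(-3, -1)*(-29) = -28*(-35)*(-29) = 980*(-29) = -28420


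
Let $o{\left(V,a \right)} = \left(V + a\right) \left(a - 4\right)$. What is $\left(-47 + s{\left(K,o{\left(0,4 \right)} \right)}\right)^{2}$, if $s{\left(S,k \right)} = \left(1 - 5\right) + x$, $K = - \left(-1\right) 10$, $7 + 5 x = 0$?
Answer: $\frac{68644}{25} \approx 2745.8$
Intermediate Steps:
$x = - \frac{7}{5}$ ($x = - \frac{7}{5} + \frac{1}{5} \cdot 0 = - \frac{7}{5} + 0 = - \frac{7}{5} \approx -1.4$)
$o{\left(V,a \right)} = \left(-4 + a\right) \left(V + a\right)$ ($o{\left(V,a \right)} = \left(V + a\right) \left(-4 + a\right) = \left(-4 + a\right) \left(V + a\right)$)
$K = 10$ ($K = \left(-1\right) \left(-10\right) = 10$)
$s{\left(S,k \right)} = - \frac{27}{5}$ ($s{\left(S,k \right)} = \left(1 - 5\right) - \frac{7}{5} = -4 - \frac{7}{5} = - \frac{27}{5}$)
$\left(-47 + s{\left(K,o{\left(0,4 \right)} \right)}\right)^{2} = \left(-47 - \frac{27}{5}\right)^{2} = \left(- \frac{262}{5}\right)^{2} = \frac{68644}{25}$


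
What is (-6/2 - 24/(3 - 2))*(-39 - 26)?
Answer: 1755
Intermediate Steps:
(-6/2 - 24/(3 - 2))*(-39 - 26) = (-6*½ - 24/1)*(-65) = (-3 - 24*1)*(-65) = (-3 - 24)*(-65) = -27*(-65) = 1755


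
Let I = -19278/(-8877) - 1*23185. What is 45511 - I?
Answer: 203265038/2959 ≈ 68694.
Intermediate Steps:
I = -68597989/2959 (I = -19278*(-1/8877) - 23185 = 6426/2959 - 23185 = -68597989/2959 ≈ -23183.)
45511 - I = 45511 - 1*(-68597989/2959) = 45511 + 68597989/2959 = 203265038/2959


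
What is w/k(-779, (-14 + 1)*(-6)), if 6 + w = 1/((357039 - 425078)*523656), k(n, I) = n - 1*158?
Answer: 213774183505/33384401657208 ≈ 0.0064034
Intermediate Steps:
k(n, I) = -158 + n (k(n, I) = n - 158 = -158 + n)
w = -213774183505/35629030584 (w = -6 + 1/((357039 - 425078)*523656) = -6 + (1/523656)/(-68039) = -6 - 1/68039*1/523656 = -6 - 1/35629030584 = -213774183505/35629030584 ≈ -6.0000)
w/k(-779, (-14 + 1)*(-6)) = -213774183505/(35629030584*(-158 - 779)) = -213774183505/35629030584/(-937) = -213774183505/35629030584*(-1/937) = 213774183505/33384401657208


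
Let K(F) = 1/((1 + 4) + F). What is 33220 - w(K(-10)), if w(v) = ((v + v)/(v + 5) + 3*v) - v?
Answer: 1993229/60 ≈ 33221.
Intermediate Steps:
K(F) = 1/(5 + F)
w(v) = 2*v + 2*v/(5 + v) (w(v) = ((2*v)/(5 + v) + 3*v) - v = (2*v/(5 + v) + 3*v) - v = (3*v + 2*v/(5 + v)) - v = 2*v + 2*v/(5 + v))
33220 - w(K(-10)) = 33220 - 2*(6 + 1/(5 - 10))/((5 - 10)*(5 + 1/(5 - 10))) = 33220 - 2*(6 + 1/(-5))/((-5)*(5 + 1/(-5))) = 33220 - 2*(-1)*(6 - ⅕)/(5*(5 - ⅕)) = 33220 - 2*(-1)*29/(5*24/5*5) = 33220 - 2*(-1)*5*29/(5*24*5) = 33220 - 1*(-29/60) = 33220 + 29/60 = 1993229/60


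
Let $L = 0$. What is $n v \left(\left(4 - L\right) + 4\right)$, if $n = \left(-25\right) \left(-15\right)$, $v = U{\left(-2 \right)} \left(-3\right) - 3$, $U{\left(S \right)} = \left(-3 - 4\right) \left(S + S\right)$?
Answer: $-261000$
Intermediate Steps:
$U{\left(S \right)} = - 14 S$ ($U{\left(S \right)} = - 7 \cdot 2 S = - 14 S$)
$v = -87$ ($v = \left(-14\right) \left(-2\right) \left(-3\right) - 3 = 28 \left(-3\right) - 3 = -84 - 3 = -87$)
$n = 375$
$n v \left(\left(4 - L\right) + 4\right) = 375 \left(- 87 \left(\left(4 - 0\right) + 4\right)\right) = 375 \left(- 87 \left(\left(4 + 0\right) + 4\right)\right) = 375 \left(- 87 \left(4 + 4\right)\right) = 375 \left(\left(-87\right) 8\right) = 375 \left(-696\right) = -261000$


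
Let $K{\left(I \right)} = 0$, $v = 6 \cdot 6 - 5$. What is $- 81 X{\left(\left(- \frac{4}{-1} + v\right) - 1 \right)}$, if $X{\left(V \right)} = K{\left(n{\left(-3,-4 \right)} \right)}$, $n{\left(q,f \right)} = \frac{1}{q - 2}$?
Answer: $0$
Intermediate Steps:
$v = 31$ ($v = 36 - 5 = 31$)
$n{\left(q,f \right)} = \frac{1}{-2 + q}$
$X{\left(V \right)} = 0$
$- 81 X{\left(\left(- \frac{4}{-1} + v\right) - 1 \right)} = \left(-81\right) 0 = 0$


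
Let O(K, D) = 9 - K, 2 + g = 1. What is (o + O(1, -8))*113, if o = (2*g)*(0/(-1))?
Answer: 904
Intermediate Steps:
g = -1 (g = -2 + 1 = -1)
o = 0 (o = (2*(-1))*(0/(-1)) = -0*(-1) = -2*0 = 0)
(o + O(1, -8))*113 = (0 + (9 - 1*1))*113 = (0 + (9 - 1))*113 = (0 + 8)*113 = 8*113 = 904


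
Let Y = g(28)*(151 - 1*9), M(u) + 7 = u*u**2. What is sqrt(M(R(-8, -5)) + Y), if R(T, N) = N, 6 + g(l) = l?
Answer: 4*sqrt(187) ≈ 54.699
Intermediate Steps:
g(l) = -6 + l
M(u) = -7 + u**3 (M(u) = -7 + u*u**2 = -7 + u**3)
Y = 3124 (Y = (-6 + 28)*(151 - 1*9) = 22*(151 - 9) = 22*142 = 3124)
sqrt(M(R(-8, -5)) + Y) = sqrt((-7 + (-5)**3) + 3124) = sqrt((-7 - 125) + 3124) = sqrt(-132 + 3124) = sqrt(2992) = 4*sqrt(187)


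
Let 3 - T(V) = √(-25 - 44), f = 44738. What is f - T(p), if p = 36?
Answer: 44735 + I*√69 ≈ 44735.0 + 8.3066*I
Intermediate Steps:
T(V) = 3 - I*√69 (T(V) = 3 - √(-25 - 44) = 3 - √(-69) = 3 - I*√69)
f - T(p) = 44738 - (3 - I*√69) = 44738 + (-3 + I*√69) = 44735 + I*√69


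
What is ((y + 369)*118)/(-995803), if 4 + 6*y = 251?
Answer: -145199/2987409 ≈ -0.048604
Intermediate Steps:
y = 247/6 (y = -⅔ + (⅙)*251 = -⅔ + 251/6 = 247/6 ≈ 41.167)
((y + 369)*118)/(-995803) = ((247/6 + 369)*118)/(-995803) = ((2461/6)*118)*(-1/995803) = (145199/3)*(-1/995803) = -145199/2987409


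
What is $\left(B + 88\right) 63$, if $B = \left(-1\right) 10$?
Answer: $4914$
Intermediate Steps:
$B = -10$
$\left(B + 88\right) 63 = \left(-10 + 88\right) 63 = 78 \cdot 63 = 4914$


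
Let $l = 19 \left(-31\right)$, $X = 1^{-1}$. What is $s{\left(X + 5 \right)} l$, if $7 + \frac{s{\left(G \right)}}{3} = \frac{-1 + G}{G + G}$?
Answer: $\frac{46531}{4} \approx 11633.0$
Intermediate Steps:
$X = 1$
$s{\left(G \right)} = -21 + \frac{3 \left(-1 + G\right)}{2 G}$ ($s{\left(G \right)} = -21 + 3 \frac{-1 + G}{G + G} = -21 + 3 \frac{-1 + G}{2 G} = -21 + \frac{3 \left(-1 + G\right)}{2 G}$)
$l = -589$
$s{\left(X + 5 \right)} l = \frac{3 \left(-1 - 13 \left(1 + 5\right)\right)}{2 \left(1 + 5\right)} \left(-589\right) = \frac{3 \left(-1 - 78\right)}{2 \cdot 6} \left(-589\right) = \frac{3}{2} \cdot \frac{1}{6} \left(-1 - 78\right) \left(-589\right) = \frac{3}{2} \cdot \frac{1}{6} \left(-79\right) \left(-589\right) = \left(- \frac{79}{4}\right) \left(-589\right) = \frac{46531}{4}$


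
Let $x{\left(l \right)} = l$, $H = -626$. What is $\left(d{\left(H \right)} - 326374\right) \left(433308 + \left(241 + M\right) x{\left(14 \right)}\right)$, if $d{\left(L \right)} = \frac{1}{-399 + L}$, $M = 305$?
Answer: $- \frac{147513150190152}{1025} \approx -1.4392 \cdot 10^{11}$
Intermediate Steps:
$\left(d{\left(H \right)} - 326374\right) \left(433308 + \left(241 + M\right) x{\left(14 \right)}\right) = \left(\frac{1}{-399 - 626} - 326374\right) \left(433308 + \left(241 + 305\right) 14\right) = \left(\frac{1}{-1025} - 326374\right) \left(433308 + 546 \cdot 14\right) = \left(- \frac{1}{1025} - 326374\right) \left(433308 + 7644\right) = \left(- \frac{334533351}{1025}\right) 440952 = - \frac{147513150190152}{1025}$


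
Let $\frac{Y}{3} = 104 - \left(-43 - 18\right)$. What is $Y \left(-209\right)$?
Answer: $-103455$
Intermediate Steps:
$Y = 495$ ($Y = 3 \left(104 - \left(-43 - 18\right)\right) = 3 \left(104 - -61\right) = 3 \left(104 + 61\right) = 3 \cdot 165 = 495$)
$Y \left(-209\right) = 495 \left(-209\right) = -103455$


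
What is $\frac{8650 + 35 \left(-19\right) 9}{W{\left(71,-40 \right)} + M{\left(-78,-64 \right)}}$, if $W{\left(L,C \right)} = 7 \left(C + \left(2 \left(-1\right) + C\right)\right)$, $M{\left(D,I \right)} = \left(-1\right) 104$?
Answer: $- \frac{2665}{678} \approx -3.9307$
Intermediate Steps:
$M{\left(D,I \right)} = -104$
$W{\left(L,C \right)} = -14 + 14 C$ ($W{\left(L,C \right)} = 7 \left(C + \left(-2 + C\right)\right) = 7 \left(-2 + 2 C\right) = -14 + 14 C$)
$\frac{8650 + 35 \left(-19\right) 9}{W{\left(71,-40 \right)} + M{\left(-78,-64 \right)}} = \frac{8650 + 35 \left(-19\right) 9}{\left(-14 + 14 \left(-40\right)\right) - 104} = \frac{8650 - 5985}{\left(-14 - 560\right) - 104} = \frac{8650 - 5985}{-574 - 104} = \frac{2665}{-678} = 2665 \left(- \frac{1}{678}\right) = - \frac{2665}{678}$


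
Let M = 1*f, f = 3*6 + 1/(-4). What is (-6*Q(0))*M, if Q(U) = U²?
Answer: 0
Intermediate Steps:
f = 71/4 (f = 18 - ¼ = 71/4 ≈ 17.750)
M = 71/4 (M = 1*(71/4) = 71/4 ≈ 17.750)
(-6*Q(0))*M = -6*0²*(71/4) = -6*0*(71/4) = 0*(71/4) = 0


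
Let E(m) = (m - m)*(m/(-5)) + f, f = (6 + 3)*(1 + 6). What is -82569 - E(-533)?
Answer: -82632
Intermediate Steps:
f = 63 (f = 9*7 = 63)
E(m) = 63 (E(m) = (m - m)*(m/(-5)) + 63 = 0*(m*(-⅕)) + 63 = 0*(-m/5) + 63 = 0 + 63 = 63)
-82569 - E(-533) = -82569 - 1*63 = -82569 - 63 = -82632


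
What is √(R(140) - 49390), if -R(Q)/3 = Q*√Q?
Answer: √(-49390 - 840*√35) ≈ 233.15*I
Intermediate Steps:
R(Q) = -3*Q^(3/2) (R(Q) = -3*Q*√Q = -3*Q^(3/2))
√(R(140) - 49390) = √(-840*√35 - 49390) = √(-49390 - 840*√35)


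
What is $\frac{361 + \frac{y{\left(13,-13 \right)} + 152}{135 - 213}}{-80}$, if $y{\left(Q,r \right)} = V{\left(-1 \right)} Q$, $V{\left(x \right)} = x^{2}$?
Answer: $- \frac{9331}{2080} \approx -4.4861$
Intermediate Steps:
$y{\left(Q,r \right)} = Q$ ($y{\left(Q,r \right)} = \left(-1\right)^{2} Q = 1 Q = Q$)
$\frac{361 + \frac{y{\left(13,-13 \right)} + 152}{135 - 213}}{-80} = \frac{361 + \frac{13 + 152}{135 - 213}}{-80} = - \frac{361 + \frac{165}{-78}}{80} = - \frac{361 + 165 \left(- \frac{1}{78}\right)}{80} = - \frac{361 - \frac{55}{26}}{80} = \left(- \frac{1}{80}\right) \frac{9331}{26} = - \frac{9331}{2080}$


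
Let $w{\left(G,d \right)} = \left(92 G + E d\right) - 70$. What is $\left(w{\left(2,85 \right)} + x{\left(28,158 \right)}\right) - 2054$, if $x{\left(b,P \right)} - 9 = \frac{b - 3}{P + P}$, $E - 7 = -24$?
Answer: $- \frac{1066791}{316} \approx -3375.9$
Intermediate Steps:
$E = -17$ ($E = 7 - 24 = -17$)
$x{\left(b,P \right)} = 9 + \frac{-3 + b}{2 P}$ ($x{\left(b,P \right)} = 9 + \frac{b - 3}{P + P} = 9 + \frac{-3 + b}{2 P}$)
$w{\left(G,d \right)} = -70 - 17 d + 92 G$ ($w{\left(G,d \right)} = \left(92 G - 17 d\right) - 70 = \left(- 17 d + 92 G\right) - 70 = -70 - 17 d + 92 G$)
$\left(w{\left(2,85 \right)} + x{\left(28,158 \right)}\right) - 2054 = \left(\left(-70 - 1445 + 92 \cdot 2\right) + \frac{-3 + 28 + 18 \cdot 158}{2 \cdot 158}\right) - 2054 = \left(\left(-70 - 1445 + 184\right) + \frac{1}{2} \cdot \frac{1}{158} \left(-3 + 28 + 2844\right)\right) - 2054 = \left(-1331 + \frac{1}{2} \cdot \frac{1}{158} \cdot 2869\right) - 2054 = \left(-1331 + \frac{2869}{316}\right) - 2054 = - \frac{417727}{316} - 2054 = - \frac{1066791}{316}$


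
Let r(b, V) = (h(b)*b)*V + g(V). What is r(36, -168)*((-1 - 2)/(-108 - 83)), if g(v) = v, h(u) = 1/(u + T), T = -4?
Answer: -1071/191 ≈ -5.6073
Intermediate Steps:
h(u) = 1/(-4 + u) (h(u) = 1/(u - 4) = 1/(-4 + u))
r(b, V) = V + V*b/(-4 + b) (r(b, V) = (b/(-4 + b))*V + V = V*b/(-4 + b) + V = V + V*b/(-4 + b))
r(36, -168)*((-1 - 2)/(-108 - 83)) = (2*(-168)*(-2 + 36)/(-4 + 36))*((-1 - 2)/(-108 - 83)) = (2*(-168)*34/32)*(-3/(-191)) = (2*(-168)*(1/32)*34)*(-3*(-1/191)) = -357*3/191 = -1071/191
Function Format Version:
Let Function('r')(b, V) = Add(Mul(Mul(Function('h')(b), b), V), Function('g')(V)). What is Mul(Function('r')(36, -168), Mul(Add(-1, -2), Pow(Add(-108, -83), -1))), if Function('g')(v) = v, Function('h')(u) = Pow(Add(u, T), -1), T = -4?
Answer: Rational(-1071, 191) ≈ -5.6073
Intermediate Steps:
Function('h')(u) = Pow(Add(-4, u), -1) (Function('h')(u) = Pow(Add(u, -4), -1) = Pow(Add(-4, u), -1))
Function('r')(b, V) = Add(V, Mul(V, b, Pow(Add(-4, b), -1))) (Function('r')(b, V) = Add(Mul(Mul(Pow(Add(-4, b), -1), b), V), V) = Add(Mul(Mul(b, Pow(Add(-4, b), -1)), V), V) = Add(Mul(V, b, Pow(Add(-4, b), -1)), V) = Add(V, Mul(V, b, Pow(Add(-4, b), -1))))
Mul(Function('r')(36, -168), Mul(Add(-1, -2), Pow(Add(-108, -83), -1))) = Mul(Mul(2, -168, Pow(Add(-4, 36), -1), Add(-2, 36)), Mul(Add(-1, -2), Pow(Add(-108, -83), -1))) = Mul(Mul(2, -168, Pow(32, -1), 34), Mul(-3, Pow(-191, -1))) = Mul(Mul(2, -168, Rational(1, 32), 34), Mul(-3, Rational(-1, 191))) = Mul(-357, Rational(3, 191)) = Rational(-1071, 191)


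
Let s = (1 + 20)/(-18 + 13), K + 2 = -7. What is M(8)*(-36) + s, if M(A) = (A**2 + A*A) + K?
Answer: -21441/5 ≈ -4288.2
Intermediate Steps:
K = -9 (K = -2 - 7 = -9)
s = -21/5 (s = 21/(-5) = 21*(-1/5) = -21/5 ≈ -4.2000)
M(A) = -9 + 2*A**2 (M(A) = (A**2 + A*A) - 9 = (A**2 + A**2) - 9 = 2*A**2 - 9 = -9 + 2*A**2)
M(8)*(-36) + s = (-9 + 2*8**2)*(-36) - 21/5 = (-9 + 2*64)*(-36) - 21/5 = (-9 + 128)*(-36) - 21/5 = 119*(-36) - 21/5 = -4284 - 21/5 = -21441/5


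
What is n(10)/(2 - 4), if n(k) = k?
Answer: -5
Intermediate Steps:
n(10)/(2 - 4) = 10/(2 - 4) = 10/(-2) = 10*(-1/2) = -5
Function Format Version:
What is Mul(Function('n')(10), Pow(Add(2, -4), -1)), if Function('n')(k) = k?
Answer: -5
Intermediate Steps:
Mul(Function('n')(10), Pow(Add(2, -4), -1)) = Mul(10, Pow(Add(2, -4), -1)) = Mul(10, Pow(-2, -1)) = Mul(10, Rational(-1, 2)) = -5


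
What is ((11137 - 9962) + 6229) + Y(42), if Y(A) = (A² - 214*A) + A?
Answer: 222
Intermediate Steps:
Y(A) = A² - 213*A
((11137 - 9962) + 6229) + Y(42) = ((11137 - 9962) + 6229) + 42*(-213 + 42) = (1175 + 6229) + 42*(-171) = 7404 - 7182 = 222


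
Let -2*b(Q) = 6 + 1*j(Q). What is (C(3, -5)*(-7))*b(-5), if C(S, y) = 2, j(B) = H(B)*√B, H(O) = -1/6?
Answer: 42 - 7*I*√5/6 ≈ 42.0 - 2.6087*I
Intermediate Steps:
H(O) = -⅙ (H(O) = -1*⅙ = -⅙)
j(B) = -√B/6
b(Q) = -3 + √Q/12 (b(Q) = -(6 + 1*(-√Q/6))/2 = -(6 - √Q/6)/2 = -3 + √Q/12)
(C(3, -5)*(-7))*b(-5) = (2*(-7))*(-3 + √(-5)/12) = -14*(-3 + (I*√5)/12) = -14*(-3 + I*√5/12) = 42 - 7*I*√5/6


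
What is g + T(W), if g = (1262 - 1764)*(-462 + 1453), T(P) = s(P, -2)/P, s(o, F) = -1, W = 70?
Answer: -34823741/70 ≈ -4.9748e+5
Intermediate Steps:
T(P) = -1/P
g = -497482 (g = -502*991 = -497482)
g + T(W) = -497482 - 1/70 = -34823741/70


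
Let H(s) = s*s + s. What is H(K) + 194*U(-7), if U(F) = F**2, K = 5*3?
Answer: 9746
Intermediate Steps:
K = 15
H(s) = s + s**2 (H(s) = s**2 + s = s + s**2)
H(K) + 194*U(-7) = 15*(1 + 15) + 194*(-7)**2 = 15*16 + 194*49 = 240 + 9506 = 9746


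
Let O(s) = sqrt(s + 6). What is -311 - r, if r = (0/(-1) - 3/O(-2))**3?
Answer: -2461/8 ≈ -307.63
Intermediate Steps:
O(s) = sqrt(6 + s)
r = -27/8 (r = (0/(-1) - 3/sqrt(6 - 2))**3 = (0*(-1) - 3/(sqrt(4)))**3 = (0 - 3/2)**3 = (-3/2)**3 = -27/8 ≈ -3.3750)
-311 - r = -311 - 1*(-27/8) = -311 + 27/8 = -2461/8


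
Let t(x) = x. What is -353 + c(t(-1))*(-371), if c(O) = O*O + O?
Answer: -353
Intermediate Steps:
c(O) = O + O**2 (c(O) = O**2 + O = O + O**2)
-353 + c(t(-1))*(-371) = -353 - (1 - 1)*(-371) = -353 - 1*0*(-371) = -353 + 0*(-371) = -353 + 0 = -353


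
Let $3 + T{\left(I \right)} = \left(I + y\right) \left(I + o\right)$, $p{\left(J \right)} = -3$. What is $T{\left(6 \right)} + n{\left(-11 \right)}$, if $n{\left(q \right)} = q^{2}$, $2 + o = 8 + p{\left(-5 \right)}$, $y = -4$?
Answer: $136$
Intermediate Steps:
$o = 3$ ($o = -2 + \left(8 - 3\right) = -2 + 5 = 3$)
$T{\left(I \right)} = -3 + \left(-4 + I\right) \left(3 + I\right)$ ($T{\left(I \right)} = -3 + \left(I - 4\right) \left(I + 3\right) = -3 + \left(-4 + I\right) \left(3 + I\right)$)
$T{\left(6 \right)} + n{\left(-11 \right)} = \left(-15 + 6^{2} - 6\right) + \left(-11\right)^{2} = \left(-15 + 36 - 6\right) + 121 = 15 + 121 = 136$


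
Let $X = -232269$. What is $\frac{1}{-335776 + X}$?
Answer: $- \frac{1}{568045} \approx -1.7604 \cdot 10^{-6}$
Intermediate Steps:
$\frac{1}{-335776 + X} = \frac{1}{-335776 - 232269} = \frac{1}{-568045} = - \frac{1}{568045}$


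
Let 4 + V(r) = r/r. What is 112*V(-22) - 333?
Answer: -669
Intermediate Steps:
V(r) = -3 (V(r) = -4 + r/r = -4 + 1 = -3)
112*V(-22) - 333 = 112*(-3) - 333 = -336 - 333 = -669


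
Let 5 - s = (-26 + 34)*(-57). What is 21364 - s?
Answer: 20903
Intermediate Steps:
s = 461 (s = 5 - (-26 + 34)*(-57) = 5 - 8*(-57) = 5 - 1*(-456) = 5 + 456 = 461)
21364 - s = 21364 - 1*461 = 21364 - 461 = 20903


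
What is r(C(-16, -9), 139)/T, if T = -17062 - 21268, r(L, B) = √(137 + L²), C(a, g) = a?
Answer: -√393/38330 ≈ -0.00051720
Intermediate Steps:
T = -38330
r(C(-16, -9), 139)/T = √(137 + (-16)²)/(-38330) = √(137 + 256)*(-1/38330) = √393*(-1/38330) = -√393/38330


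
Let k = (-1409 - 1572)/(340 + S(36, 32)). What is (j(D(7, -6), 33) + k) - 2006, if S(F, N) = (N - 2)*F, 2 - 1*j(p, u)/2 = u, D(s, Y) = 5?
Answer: -2939541/1420 ≈ -2070.1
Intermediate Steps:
j(p, u) = 4 - 2*u
S(F, N) = F*(-2 + N) (S(F, N) = (-2 + N)*F = F*(-2 + N))
k = -2981/1420 (k = (-1409 - 1572)/(340 + 36*(-2 + 32)) = -2981/(340 + 36*30) = -2981/(340 + 1080) = -2981/1420 ≈ -2.0993)
(j(D(7, -6), 33) + k) - 2006 = ((4 - 2*33) - 2981/1420) - 2006 = ((4 - 66) - 2981/1420) - 2006 = (-62 - 2981/1420) - 2006 = -91021/1420 - 2006 = -2939541/1420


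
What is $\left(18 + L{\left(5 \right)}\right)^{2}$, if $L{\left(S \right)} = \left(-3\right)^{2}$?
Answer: $729$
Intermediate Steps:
$L{\left(S \right)} = 9$
$\left(18 + L{\left(5 \right)}\right)^{2} = \left(18 + 9\right)^{2} = 27^{2} = 729$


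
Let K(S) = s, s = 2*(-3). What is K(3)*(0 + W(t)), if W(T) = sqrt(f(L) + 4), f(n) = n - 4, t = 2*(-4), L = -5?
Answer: -6*I*sqrt(5) ≈ -13.416*I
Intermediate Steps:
s = -6
t = -8
f(n) = -4 + n
K(S) = -6
W(T) = I*sqrt(5) (W(T) = sqrt((-4 - 5) + 4) = sqrt(-9 + 4) = sqrt(-5) = I*sqrt(5))
K(3)*(0 + W(t)) = -6*(0 + I*sqrt(5)) = -6*I*sqrt(5)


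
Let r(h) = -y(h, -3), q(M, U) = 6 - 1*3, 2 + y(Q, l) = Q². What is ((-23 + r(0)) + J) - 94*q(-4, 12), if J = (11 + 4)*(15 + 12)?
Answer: 102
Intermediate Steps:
y(Q, l) = -2 + Q²
q(M, U) = 3 (q(M, U) = 6 - 3 = 3)
J = 405 (J = 15*27 = 405)
r(h) = 2 - h² (r(h) = -(-2 + h²) = 2 - h²)
((-23 + r(0)) + J) - 94*q(-4, 12) = ((-23 + (2 - 1*0²)) + 405) - 94*3 = ((-23 + (2 - 1*0)) + 405) - 282 = ((-23 + (2 + 0)) + 405) - 282 = ((-23 + 2) + 405) - 282 = (-21 + 405) - 282 = 384 - 282 = 102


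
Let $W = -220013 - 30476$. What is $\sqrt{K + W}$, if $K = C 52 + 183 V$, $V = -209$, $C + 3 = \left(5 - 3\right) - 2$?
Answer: $2 i \sqrt{72223} \approx 537.49 i$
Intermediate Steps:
$C = -3$ ($C = -3 + \left(\left(5 - 3\right) - 2\right) = -3 + \left(2 - 2\right) = -3 + 0 = -3$)
$K = -38403$ ($K = \left(-3\right) 52 + 183 \left(-209\right) = -156 - 38247 = -38403$)
$W = -250489$
$\sqrt{K + W} = \sqrt{-38403 - 250489} = \sqrt{-288892} = 2 i \sqrt{72223}$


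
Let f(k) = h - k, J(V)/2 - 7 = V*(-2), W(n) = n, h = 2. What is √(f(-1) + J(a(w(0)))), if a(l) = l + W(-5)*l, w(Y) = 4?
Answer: 9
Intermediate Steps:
a(l) = -4*l (a(l) = l - 5*l = -4*l)
J(V) = 14 - 4*V (J(V) = 14 + 2*(V*(-2)) = 14 + 2*(-2*V) = 14 - 4*V)
f(k) = 2 - k
√(f(-1) + J(a(w(0)))) = √((2 - 1*(-1)) + (14 - (-16)*4)) = √((2 + 1) + (14 - 4*(-16))) = √(3 + (14 + 64)) = √(3 + 78) = √81 = 9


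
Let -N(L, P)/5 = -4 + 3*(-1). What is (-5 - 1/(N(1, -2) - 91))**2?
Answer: 77841/3136 ≈ 24.822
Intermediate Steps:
N(L, P) = 35 (N(L, P) = -5*(-4 + 3*(-1)) = -5*(-4 - 3) = -5*(-7) = 35)
(-5 - 1/(N(1, -2) - 91))**2 = (-5 - 1/(35 - 91))**2 = (-5 - 1/(-56))**2 = (-5 - 1*(-1/56))**2 = (-5 + 1/56)**2 = (-279/56)**2 = 77841/3136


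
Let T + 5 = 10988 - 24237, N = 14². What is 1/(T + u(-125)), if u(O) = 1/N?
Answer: -196/2597783 ≈ -7.5449e-5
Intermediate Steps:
N = 196
T = -13254 (T = -5 + (10988 - 24237) = -5 - 13249 = -13254)
u(O) = 1/196
1/(T + u(-125)) = 1/(-13254 + 1/196) = 1/(-2597783/196) = -196/2597783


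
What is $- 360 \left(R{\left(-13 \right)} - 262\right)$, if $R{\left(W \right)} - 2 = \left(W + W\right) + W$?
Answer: $107640$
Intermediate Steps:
$R{\left(W \right)} = 2 + 3 W$ ($R{\left(W \right)} = 2 + \left(\left(W + W\right) + W\right) = 2 + \left(2 W + W\right) = 2 + 3 W$)
$- 360 \left(R{\left(-13 \right)} - 262\right) = - 360 \left(\left(2 + 3 \left(-13\right)\right) - 262\right) = - 360 \left(\left(2 - 39\right) - 262\right) = - 360 \left(-37 - 262\right) = \left(-360\right) \left(-299\right) = 107640$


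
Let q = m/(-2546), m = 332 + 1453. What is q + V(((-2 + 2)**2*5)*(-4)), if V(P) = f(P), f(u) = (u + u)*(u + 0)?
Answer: -1785/2546 ≈ -0.70110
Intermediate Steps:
m = 1785
f(u) = 2*u**2 (f(u) = (2*u)*u = 2*u**2)
V(P) = 2*P**2
q = -1785/2546 (q = 1785/(-2546) = 1785*(-1/2546) = -1785/2546 ≈ -0.70110)
q + V(((-2 + 2)**2*5)*(-4)) = -1785/2546 + 2*(((-2 + 2)**2*5)*(-4))**2 = -1785/2546 + 2*((0**2*5)*(-4))**2 = -1785/2546 + 2*((0*5)*(-4))**2 = -1785/2546 + 2*(0*(-4))**2 = -1785/2546 + 2*0**2 = -1785/2546 + 2*0 = -1785/2546 + 0 = -1785/2546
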